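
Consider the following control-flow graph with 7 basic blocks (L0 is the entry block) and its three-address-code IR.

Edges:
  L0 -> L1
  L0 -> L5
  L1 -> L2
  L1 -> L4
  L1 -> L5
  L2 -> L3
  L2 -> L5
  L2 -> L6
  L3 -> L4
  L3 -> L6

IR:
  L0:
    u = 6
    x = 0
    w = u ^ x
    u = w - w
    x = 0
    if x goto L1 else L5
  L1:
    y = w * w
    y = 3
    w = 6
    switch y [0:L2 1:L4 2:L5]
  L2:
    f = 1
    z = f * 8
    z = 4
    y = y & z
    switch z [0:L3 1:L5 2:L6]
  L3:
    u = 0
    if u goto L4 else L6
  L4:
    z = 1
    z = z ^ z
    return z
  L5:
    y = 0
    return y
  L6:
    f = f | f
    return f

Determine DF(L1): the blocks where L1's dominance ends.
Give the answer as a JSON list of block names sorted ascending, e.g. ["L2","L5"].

Answer: ["L5"]

Working:
idom tree: L1←L0 L2←L1 L3←L2 L4←L1 L5←L0 L6←L2
Dom at joins:
  L4: preds {L1,L3}: {L0,L1} ∩ {L0,L1,L2,L3} = {L0,L1}; idom=L1
  L5: preds {L0,L1,L2}: {L0} ∩ {L0,L1} ∩ {L0,L1,L2} = {L0}; idom=L0
  L6: preds {L2,L3}: {L0,L1,L2} ∩ {L0,L1,L2,L3} = {L0,L1,L2}; idom=L2

DF derivation:
  L4←L1: walk · to L1
  L4←L3: walk L3→L2 to L1
  L5←L0: walk · to L0
  L5←L1: walk L1 to L0
  L5←L2: walk L2→L1 to L0
  L6←L2: walk · to L2
  L6←L3: walk L3 to L2
  L0: DF=∅
  L1: DF={L5}
  L2: DF={L4,L5}
  L3: DF={L4,L6}
  L4: DF=∅
  L5: DF=∅
  L6: DF=∅

DF(L1) = ["L5"]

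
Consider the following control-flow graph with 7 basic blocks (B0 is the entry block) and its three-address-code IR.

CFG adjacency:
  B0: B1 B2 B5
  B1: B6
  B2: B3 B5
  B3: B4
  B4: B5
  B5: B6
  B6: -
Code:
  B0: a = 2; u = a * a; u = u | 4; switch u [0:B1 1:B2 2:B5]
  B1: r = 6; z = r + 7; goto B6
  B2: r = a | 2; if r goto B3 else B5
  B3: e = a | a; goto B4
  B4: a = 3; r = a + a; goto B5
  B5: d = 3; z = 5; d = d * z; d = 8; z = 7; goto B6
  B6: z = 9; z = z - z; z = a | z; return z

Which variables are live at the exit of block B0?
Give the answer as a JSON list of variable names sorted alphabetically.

Per-block:
  B0 def {a,u} use ∅
  B1 def {r,z} use ∅
  B2 def {r} use {a}
  B3 def {e} use {a}
  B4 def {a,r} use ∅
  B5 def {d,z} use ∅
  B6 def {z} use {a}

Backward fixpoint:
  B0 li=∅ lo={a}
  B1 li={a} lo={a}
  B2 li={a} lo={a}
  B3 li={a} lo=∅
  B4 li=∅ lo={a}
  B5 li={a} lo={a}
  B6 li={a} lo=∅

live-out(B0) = ["a"]

Answer: ["a"]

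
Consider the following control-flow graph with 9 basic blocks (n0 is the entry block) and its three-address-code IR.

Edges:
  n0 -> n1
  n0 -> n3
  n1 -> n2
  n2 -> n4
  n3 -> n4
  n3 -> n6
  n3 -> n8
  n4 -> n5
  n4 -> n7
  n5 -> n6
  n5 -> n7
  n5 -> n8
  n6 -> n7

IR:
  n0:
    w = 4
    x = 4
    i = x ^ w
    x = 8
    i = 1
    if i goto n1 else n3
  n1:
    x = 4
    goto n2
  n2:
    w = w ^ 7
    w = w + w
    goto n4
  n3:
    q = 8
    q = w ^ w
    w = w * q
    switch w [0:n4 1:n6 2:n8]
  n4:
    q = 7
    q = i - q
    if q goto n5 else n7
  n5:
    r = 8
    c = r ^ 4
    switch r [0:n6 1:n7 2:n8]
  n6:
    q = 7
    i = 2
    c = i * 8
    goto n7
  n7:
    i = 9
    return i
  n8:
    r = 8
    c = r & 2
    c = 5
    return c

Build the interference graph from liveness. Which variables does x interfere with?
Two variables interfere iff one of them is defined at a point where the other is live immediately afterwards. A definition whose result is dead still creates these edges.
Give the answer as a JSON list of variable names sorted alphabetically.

Answer: ["i", "w"]

Derivation:
def/use:
  n0: def={i,w,x} ue=∅
  n1: def={x} ue=∅
  n2: def={w} ue={w}
  n3: def={q,w} ue={w}
  n4: def={q} ue={i}
  n5: def={c,r} ue=∅
  n6: def={c,i,q} ue=∅
  n7: def={i} ue=∅
  n8: def={c,r} ue=∅

Liveness:
  n0: in=∅ out={i,w}
  n1: in={i,w} out={i,w}
  n2: in={i,w} out={i}
  n3: in={i,w} out={i}
  n4: in={i} out=∅
  n5: in=∅ out=∅
  n6: in=∅ out=∅
  n7: in=∅ out=∅
  n8: in=∅ out=∅

Interference:
  c — {r}
  i — {q,w,x}
  q — {i,w}
  r — {c}
  w — {i,q,x}
  x — {i,w}

N(x) = ["i", "w"]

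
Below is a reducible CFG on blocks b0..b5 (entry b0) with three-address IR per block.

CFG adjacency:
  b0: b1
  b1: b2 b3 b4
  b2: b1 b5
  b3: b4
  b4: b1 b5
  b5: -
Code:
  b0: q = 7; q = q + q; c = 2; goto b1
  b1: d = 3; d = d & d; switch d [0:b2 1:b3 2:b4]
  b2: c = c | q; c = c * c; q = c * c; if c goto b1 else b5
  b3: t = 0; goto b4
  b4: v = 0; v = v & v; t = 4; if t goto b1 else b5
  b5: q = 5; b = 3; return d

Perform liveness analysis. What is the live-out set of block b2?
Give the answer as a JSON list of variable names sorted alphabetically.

Answer: ["c", "d", "q"]

Derivation:
def/use:
  b0: {c,q} / ∅
  b1: {d} / ∅
  b2: {c,q} / {c,q}
  b3: {t} / ∅
  b4: {t,v} / ∅
  b5: {b,q} / {d}

Liveness:
  live b0: ∅→{c,q}
  live b1: {c,q}→{c,d,q}
  live b2: {c,d,q}→{c,d,q}
  live b3: {c,d,q}→{c,d,q}
  live b4: {c,d,q}→{c,d,q}
  live b5: {d}→∅

live-out(b2) = ["c", "d", "q"]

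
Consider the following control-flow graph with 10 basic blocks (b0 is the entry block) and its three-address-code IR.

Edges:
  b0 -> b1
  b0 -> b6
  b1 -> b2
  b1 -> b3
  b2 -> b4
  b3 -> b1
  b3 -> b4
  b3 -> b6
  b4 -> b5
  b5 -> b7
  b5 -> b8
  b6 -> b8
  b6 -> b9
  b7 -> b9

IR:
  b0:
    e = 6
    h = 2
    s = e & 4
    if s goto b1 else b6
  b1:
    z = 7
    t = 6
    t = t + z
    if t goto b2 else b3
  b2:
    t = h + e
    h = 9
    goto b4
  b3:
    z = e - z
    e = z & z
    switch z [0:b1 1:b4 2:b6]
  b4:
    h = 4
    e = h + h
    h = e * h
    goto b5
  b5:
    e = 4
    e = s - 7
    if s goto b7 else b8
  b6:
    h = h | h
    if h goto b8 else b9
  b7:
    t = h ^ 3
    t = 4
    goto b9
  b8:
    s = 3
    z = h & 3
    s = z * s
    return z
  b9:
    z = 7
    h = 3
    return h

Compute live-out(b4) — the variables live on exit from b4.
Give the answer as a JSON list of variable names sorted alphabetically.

Answer: ["h", "s"]

Working:
def/use:
  b0 def {e,h,s} use ∅
  b1 def {t,z} use ∅
  b2 def {h,t} use {e,h}
  b3 def {e,z} use {e,z}
  b4 def {e,h} use ∅
  b5 def {e} use {s}
  b6 def {h} use {h}
  b7 def {t} use {h}
  b8 def {s,z} use {h}
  b9 def {h,z} use ∅

Backward fixpoint:
  b0: in=∅ out={e,h,s}
  b1: in={e,h,s} out={e,h,s,z}
  b2: in={e,h,s} out={s}
  b3: in={e,h,s,z} out={e,h,s}
  b4: in={s} out={h,s}
  b5: in={h,s} out={h}
  b6: in={h} out={h}
  b7: in={h} out=∅
  b8: in={h} out=∅
  b9: in=∅ out=∅

live-out(b4) = ["h", "s"]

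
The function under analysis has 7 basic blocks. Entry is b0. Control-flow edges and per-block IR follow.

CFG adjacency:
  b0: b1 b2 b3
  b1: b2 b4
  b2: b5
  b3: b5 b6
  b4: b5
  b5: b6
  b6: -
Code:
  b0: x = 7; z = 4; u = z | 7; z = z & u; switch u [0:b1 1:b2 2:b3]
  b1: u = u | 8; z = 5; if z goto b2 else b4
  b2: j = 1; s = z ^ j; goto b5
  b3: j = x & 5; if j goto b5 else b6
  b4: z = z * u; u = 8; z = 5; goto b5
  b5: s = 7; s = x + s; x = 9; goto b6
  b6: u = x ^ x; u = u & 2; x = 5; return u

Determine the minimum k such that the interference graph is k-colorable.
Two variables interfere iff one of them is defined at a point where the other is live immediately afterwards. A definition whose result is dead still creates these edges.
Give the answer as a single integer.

Answer: 3

Derivation:
def/use:
  b0: {u,x,z} / ∅
  b1: {u,z} / {u}
  b2: {j,s} / {z}
  b3: {j} / {x}
  b4: {u,z} / {u,z}
  b5: {s,x} / {x}
  b6: {u,x} / {x}

Live sets:
  live b0: ∅→{u,x,z}
  live b1: {u,x}→{u,x,z}
  live b2: {x,z}→{x}
  live b3: {x}→{x}
  live b4: {u,x,z}→{x}
  live b5: {x}→{x}
  live b6: {x}→∅

Interfere edges:
  j↔{x,z}
  s↔{x}
  u↔{x,z}
  x↔{j,s,u,z}
  z↔{j,u,x}

Chromatic number:
  lower bound: {j,x,z} mutually conflict ⇒ χ ≥ 3
  3-colouring: R0={x}  R1={s,z}  R2={j,u}
  χ = 3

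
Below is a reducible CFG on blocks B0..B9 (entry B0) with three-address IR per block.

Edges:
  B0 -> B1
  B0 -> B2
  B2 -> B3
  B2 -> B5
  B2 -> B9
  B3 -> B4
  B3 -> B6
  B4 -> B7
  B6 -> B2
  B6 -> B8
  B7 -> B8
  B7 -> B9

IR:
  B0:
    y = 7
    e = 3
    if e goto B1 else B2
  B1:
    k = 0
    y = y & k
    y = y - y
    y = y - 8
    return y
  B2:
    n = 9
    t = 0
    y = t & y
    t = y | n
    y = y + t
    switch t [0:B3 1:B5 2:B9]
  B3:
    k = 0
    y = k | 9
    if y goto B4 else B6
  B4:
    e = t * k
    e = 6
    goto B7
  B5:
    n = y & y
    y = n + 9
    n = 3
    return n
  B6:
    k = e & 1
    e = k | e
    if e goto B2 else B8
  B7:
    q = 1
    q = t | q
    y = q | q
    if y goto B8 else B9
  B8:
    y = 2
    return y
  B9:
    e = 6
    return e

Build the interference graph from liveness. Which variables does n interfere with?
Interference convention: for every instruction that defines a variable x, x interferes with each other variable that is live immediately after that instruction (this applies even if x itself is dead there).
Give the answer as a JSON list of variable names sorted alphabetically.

Per-block:
  B0: def={e,y} ue=∅
  B1: def={k,y} ue={y}
  B2: def={n,t,y} ue={y}
  B3: def={k,y} ue=∅
  B4: def={e} ue={k,t}
  B5: def={n,y} ue={y}
  B6: def={e,k} ue={e}
  B7: def={q,y} ue={t}
  B8: def={y} ue=∅
  B9: def={e} ue=∅

Liveness:
  B0 li=∅ lo={e,y}
  B1 li={y} lo=∅
  B2 li={e,y} lo={e,t,y}
  B3 li={e,t} lo={e,k,t,y}
  B4 li={k,t} lo={t}
  B5 li={y} lo=∅
  B6 li={e,y} lo={e,y}
  B7 li={t} lo=∅
  B8 li=∅ lo=∅
  B9 li=∅ lo=∅

Interfere edges:
  e: {k,n,t,y}
  k: {e,t,y}
  n: {e,t,y}
  q: {t}
  t: {e,k,n,q,y}
  y: {e,k,n,t}

N(n) = ["e", "t", "y"]

Answer: ["e", "t", "y"]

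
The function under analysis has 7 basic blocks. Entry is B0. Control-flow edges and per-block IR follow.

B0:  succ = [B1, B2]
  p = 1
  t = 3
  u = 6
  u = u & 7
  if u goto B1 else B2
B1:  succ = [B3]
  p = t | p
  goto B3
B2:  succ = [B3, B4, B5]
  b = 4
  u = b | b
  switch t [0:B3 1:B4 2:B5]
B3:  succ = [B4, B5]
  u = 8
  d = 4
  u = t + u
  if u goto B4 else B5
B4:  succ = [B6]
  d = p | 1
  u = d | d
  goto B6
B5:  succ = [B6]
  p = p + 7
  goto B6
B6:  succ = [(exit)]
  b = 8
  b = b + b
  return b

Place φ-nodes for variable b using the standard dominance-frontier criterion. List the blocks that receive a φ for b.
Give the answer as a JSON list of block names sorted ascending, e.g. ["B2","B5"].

idom tree: B1←B0 B2←B0 B3←B0 B4←B0 B5←B0 B6←B0
Dom∩ at merges:
  B3: preds {B1,B2}: {B0,B1} ∩ {B0,B2} = {B0}; idom=B0
  B4: preds {B2,B3}: {B0,B2} ∩ {B0,B3} = {B0}; idom=B0
  B5: preds {B2,B3}: {B0,B2} ∩ {B0,B3} = {B0}; idom=B0
  B6: preds {B4,B5}: {B0,B4} ∩ {B0,B5} = {B0}; idom=B0

DF walk-up:
  B3←B1: walk B1 to B0
  B3←B2: walk B2 to B0
  B4←B2: walk B2 to B0
  B4←B3: walk B3 to B0
  B5←B2: walk B2 to B0
  B5←B3: walk B3 to B0
  B6←B4: walk B4 to B0
  B6←B5: walk B5 to B0
  DF(B0)=∅
  DF(B1)={B3}
  DF(B2)={B3,B4,B5}
  DF(B3)={B4,B5}
  DF(B4)={B6}
  DF(B5)={B6}
  DF(B6)=∅

φ for b: defs {B2,B6}
  DF⁺ = {B3,B4,B5,B6}

Answer: ["B3", "B4", "B5", "B6"]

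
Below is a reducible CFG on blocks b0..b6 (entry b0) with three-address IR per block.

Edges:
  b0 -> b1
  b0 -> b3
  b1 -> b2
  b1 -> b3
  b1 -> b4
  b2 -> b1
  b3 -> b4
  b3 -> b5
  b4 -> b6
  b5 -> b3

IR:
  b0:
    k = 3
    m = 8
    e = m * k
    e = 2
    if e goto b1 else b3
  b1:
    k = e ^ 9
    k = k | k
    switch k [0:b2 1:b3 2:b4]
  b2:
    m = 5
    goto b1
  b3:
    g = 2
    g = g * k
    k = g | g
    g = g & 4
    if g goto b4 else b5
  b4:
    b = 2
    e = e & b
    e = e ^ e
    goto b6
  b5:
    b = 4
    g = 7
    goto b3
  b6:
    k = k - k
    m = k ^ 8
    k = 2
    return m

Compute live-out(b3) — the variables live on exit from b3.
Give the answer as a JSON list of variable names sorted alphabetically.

Answer: ["e", "k"]

Working:
Per-block:
  b0 def {e,k,m} use ∅
  b1 def {k} use {e}
  b2 def {m} use ∅
  b3 def {g,k} use {k}
  b4 def {b,e} use {e}
  b5 def {b,g} use ∅
  b6 def {k,m} use {k}

Backward fixpoint:
  live b0: ∅→{e,k}
  live b1: {e}→{e,k}
  live b2: {e}→{e}
  live b3: {e,k}→{e,k}
  live b4: {e,k}→{k}
  live b5: {e,k}→{e,k}
  live b6: {k}→∅

live-out(b3) = ["e", "k"]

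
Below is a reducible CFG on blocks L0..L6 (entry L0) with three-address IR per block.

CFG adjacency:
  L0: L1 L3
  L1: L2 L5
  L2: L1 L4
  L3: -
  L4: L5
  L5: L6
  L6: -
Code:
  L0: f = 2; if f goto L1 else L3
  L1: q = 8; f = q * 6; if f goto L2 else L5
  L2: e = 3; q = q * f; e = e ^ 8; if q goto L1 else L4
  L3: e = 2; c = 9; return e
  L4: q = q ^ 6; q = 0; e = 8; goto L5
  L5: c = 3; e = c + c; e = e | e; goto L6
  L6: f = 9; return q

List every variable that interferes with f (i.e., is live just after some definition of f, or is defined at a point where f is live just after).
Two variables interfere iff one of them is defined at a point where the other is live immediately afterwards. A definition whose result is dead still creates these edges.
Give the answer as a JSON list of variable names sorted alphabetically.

Per-block:
  L0 def {f} use ∅
  L1 def {f,q} use ∅
  L2 def {e,q} use {f,q}
  L3 def {c,e} use ∅
  L4 def {e,q} use {q}
  L5 def {c,e} use ∅
  L6 def {f} use {q}

Backward fixpoint:
  L0: in=∅ out=∅
  L1: in=∅ out={f,q}
  L2: in={f,q} out={q}
  L3: in=∅ out=∅
  L4: in={q} out={q}
  L5: in={q} out={q}
  L6: in={q} out=∅

Interfere edges:
  c: {e,q}
  e: {c,f,q}
  f: {e,q}
  q: {c,e,f}

N(f) = ["e", "q"]

Answer: ["e", "q"]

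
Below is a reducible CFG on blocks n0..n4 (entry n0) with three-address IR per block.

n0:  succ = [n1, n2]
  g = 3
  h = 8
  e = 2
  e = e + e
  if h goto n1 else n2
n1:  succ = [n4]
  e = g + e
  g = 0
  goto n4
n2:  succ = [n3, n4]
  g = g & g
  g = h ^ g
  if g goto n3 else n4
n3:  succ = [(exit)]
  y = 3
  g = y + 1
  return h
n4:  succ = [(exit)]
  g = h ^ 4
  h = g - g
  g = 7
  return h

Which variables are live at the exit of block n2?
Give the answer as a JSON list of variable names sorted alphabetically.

Answer: ["h"]

Analysis:
def/use:
  n0: {e,g,h} / ∅
  n1: {e,g} / {e,g}
  n2: {g} / {g,h}
  n3: {g,y} / {h}
  n4: {g,h} / {h}

Liveness:
  live n0: ∅→{e,g,h}
  live n1: {e,g,h}→{h}
  live n2: {g,h}→{h}
  live n3: {h}→∅
  live n4: {h}→∅

live-out(n2) = ["h"]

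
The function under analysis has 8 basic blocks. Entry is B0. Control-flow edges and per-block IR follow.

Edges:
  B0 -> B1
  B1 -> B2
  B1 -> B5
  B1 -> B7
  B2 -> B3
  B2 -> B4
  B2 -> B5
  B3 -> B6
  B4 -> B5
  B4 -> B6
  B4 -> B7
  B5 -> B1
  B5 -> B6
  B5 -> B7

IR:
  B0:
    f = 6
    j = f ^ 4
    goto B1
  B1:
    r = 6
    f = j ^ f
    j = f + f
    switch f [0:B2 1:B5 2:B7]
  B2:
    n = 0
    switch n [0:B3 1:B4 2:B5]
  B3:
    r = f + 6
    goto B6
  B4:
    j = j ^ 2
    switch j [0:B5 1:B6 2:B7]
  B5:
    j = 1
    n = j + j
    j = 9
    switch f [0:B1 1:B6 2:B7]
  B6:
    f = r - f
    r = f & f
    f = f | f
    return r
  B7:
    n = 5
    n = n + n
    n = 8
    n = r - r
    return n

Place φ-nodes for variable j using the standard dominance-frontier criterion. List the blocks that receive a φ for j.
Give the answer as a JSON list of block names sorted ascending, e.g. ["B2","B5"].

Answer: ["B1", "B5", "B6", "B7"]

Analysis:
idom tree: B1←B0 B2←B1 B3←B2 B4←B2 B5←B1 B6←B1 B7←B1
Dom∩ at merges:
  B1: preds {B0,B5}: {B0} ∩ {B0,B1,B5} = {B0}; idom=B0
  B5: preds {B1,B2,B4}: {B0,B1} ∩ {B0,B1,B2} ∩ {B0,B1,B2,B4} = {B0,B1}; idom=B1
  B6: preds {B3,B4,B5}: {B0,B1,B2,B3} ∩ {B0,B1,B2,B4} ∩ {B0,B1,B5} = {B0,B1}; idom=B1
  B7: preds {B1,B4,B5}: {B0,B1} ∩ {B0,B1,B2,B4} ∩ {B0,B1,B5} = {B0,B1}; idom=B1

DF derivation:
  B1←B0: walk · to B0
  B1←B5: walk B5→B1 to B0
  B5←B1: walk · to B1
  B5←B2: walk B2 to B1
  B5←B4: walk B4→B2 to B1
  B6←B3: walk B3→B2 to B1
  B6←B4: walk B4→B2 to B1
  B6←B5: walk B5 to B1
  B7←B1: walk · to B1
  B7←B4: walk B4→B2 to B1
  B7←B5: walk B5 to B1
  DF(B0)=∅
  DF(B1)={B1}
  DF(B2)={B5,B6,B7}
  DF(B3)={B6}
  DF(B4)={B5,B6,B7}
  DF(B5)={B1,B6,B7}
  DF(B6)=∅
  DF(B7)=∅

φ for j: defs {B0,B1,B4,B5}
  DF⁺ = {B1,B5,B6,B7}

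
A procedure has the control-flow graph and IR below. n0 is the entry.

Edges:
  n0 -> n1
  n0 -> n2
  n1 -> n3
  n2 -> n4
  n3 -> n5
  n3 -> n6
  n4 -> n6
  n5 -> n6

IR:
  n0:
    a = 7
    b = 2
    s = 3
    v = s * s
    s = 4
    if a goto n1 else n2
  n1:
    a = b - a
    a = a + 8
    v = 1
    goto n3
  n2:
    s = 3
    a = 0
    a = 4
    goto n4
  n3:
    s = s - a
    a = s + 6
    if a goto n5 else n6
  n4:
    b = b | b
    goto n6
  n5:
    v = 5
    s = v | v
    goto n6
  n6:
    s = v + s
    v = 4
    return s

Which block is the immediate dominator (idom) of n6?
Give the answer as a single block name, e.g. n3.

idom tree: n1←n0 n2←n0 n3←n1 n4←n2 n5←n3 n6←n0
Dom at joins:
  n6: preds {n3,n4,n5}: {n0,n1,n3} ∩ {n0,n2,n4} ∩ {n0,n1,n3,n5} = {n0}; idom=n0

idom(n6) = n0

Answer: n0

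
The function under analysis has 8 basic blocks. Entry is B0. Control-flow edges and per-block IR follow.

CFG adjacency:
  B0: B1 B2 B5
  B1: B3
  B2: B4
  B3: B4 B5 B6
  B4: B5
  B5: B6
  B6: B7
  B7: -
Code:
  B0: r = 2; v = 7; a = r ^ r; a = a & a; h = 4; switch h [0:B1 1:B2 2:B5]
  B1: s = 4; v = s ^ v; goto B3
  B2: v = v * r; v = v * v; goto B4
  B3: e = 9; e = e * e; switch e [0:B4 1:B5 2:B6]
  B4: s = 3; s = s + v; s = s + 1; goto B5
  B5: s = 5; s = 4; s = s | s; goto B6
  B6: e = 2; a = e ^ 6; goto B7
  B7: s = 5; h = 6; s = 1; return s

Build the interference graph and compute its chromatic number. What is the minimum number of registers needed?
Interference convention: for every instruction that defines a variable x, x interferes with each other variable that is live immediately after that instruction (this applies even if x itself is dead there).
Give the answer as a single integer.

def/use:
  B0: def={a,h,r,v} ue=∅
  B1: def={s,v} ue={v}
  B2: def={v} ue={r,v}
  B3: def={e} ue=∅
  B4: def={s} ue={v}
  B5: def={s} ue=∅
  B6: def={a,e} ue=∅
  B7: def={h,s} ue=∅

Liveness:
  live B0: ∅→{r,v}
  live B1: {v}→{v}
  live B2: {r,v}→{v}
  live B3: {v}→{v}
  live B4: {v}→∅
  live B5: ∅→∅
  live B6: ∅→∅
  live B7: ∅→∅

Interference:
  a: {r,v}
  e: {v}
  h: {r,v}
  r: {a,h,v}
  s: {v}
  v: {a,e,h,r,s}

Chromatic number:
  clique {a,r,v} ⇒ need ≥ 3
  3-colouring: r0={v}  r1={e,r,s}  r2={a,h}
  χ = 3

Answer: 3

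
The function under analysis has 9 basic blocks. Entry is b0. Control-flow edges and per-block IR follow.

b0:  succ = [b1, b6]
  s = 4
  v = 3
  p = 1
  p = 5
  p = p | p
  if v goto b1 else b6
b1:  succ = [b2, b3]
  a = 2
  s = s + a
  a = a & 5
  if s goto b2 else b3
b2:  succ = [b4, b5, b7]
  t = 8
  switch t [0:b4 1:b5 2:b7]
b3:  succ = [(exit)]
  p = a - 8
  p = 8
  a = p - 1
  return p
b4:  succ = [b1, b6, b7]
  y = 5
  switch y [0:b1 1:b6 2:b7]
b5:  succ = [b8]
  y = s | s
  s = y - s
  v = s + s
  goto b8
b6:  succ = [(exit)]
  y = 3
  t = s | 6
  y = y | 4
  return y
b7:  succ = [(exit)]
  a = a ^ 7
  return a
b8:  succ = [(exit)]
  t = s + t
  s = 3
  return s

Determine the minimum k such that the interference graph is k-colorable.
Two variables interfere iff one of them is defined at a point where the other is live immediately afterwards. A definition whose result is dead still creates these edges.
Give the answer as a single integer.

Answer: 4

Analysis:
Block summaries:
  b0 def {p,s,v} use ∅
  b1 def {a,s} use {s}
  b2 def {t} use ∅
  b3 def {a,p} use {a}
  b4 def {y} use ∅
  b5 def {s,v,y} use {s}
  b6 def {t,y} use {s}
  b7 def {a} use {a}
  b8 def {s,t} use {s,t}

Backward fixpoint:
  b0: in=∅ out={s}
  b1: in={s} out={a,s}
  b2: in={a,s} out={a,s,t}
  b3: in={a} out=∅
  b4: in={a,s} out={a,s}
  b5: in={s,t} out={s,t}
  b6: in={s} out=∅
  b7: in={a} out=∅
  b8: in={s,t} out=∅

Conflict graph:
  a: {p,s,t,y}
  p: {a,s,v}
  s: {a,p,t,v,y}
  t: {a,s,v,y}
  v: {p,s,t}
  y: {a,s,t}

Colouring:
  lower bound: {a,s,t,y} mutually conflict ⇒ χ ≥ 4
  4-colouring: r0={s}  r1={a,v}  r2={p,t}  r3={y}
  χ = 4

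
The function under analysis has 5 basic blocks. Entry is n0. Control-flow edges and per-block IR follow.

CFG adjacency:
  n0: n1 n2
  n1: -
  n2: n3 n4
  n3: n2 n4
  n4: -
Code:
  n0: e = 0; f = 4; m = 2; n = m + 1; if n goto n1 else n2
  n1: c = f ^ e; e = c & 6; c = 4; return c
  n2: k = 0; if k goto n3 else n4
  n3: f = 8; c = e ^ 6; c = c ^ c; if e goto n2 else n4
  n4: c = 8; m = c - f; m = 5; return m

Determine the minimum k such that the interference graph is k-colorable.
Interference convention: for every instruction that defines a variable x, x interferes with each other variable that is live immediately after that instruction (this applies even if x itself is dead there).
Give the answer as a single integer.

Answer: 3

Derivation:
Block summaries:
  n0: {e,f,m,n} / ∅
  n1: {c,e} / {e,f}
  n2: {k} / ∅
  n3: {c,f} / {e}
  n4: {c,m} / {f}

Live sets:
  n0: in=∅ out={e,f}
  n1: in={e,f} out=∅
  n2: in={e,f} out={e,f}
  n3: in={e} out={e,f}
  n4: in={f} out=∅

Conflict graph:
  c — {e,f}
  e — {c,f,k,m,n}
  f — {c,e,k,m,n}
  k — {e,f}
  m — {e,f}
  n — {e,f}

Registers:
  clique {c,e,f} ⇒ need ≥ 3
  3-colouring: r0={e}  r1={f}  r2={c,k,m,n}
  χ = 3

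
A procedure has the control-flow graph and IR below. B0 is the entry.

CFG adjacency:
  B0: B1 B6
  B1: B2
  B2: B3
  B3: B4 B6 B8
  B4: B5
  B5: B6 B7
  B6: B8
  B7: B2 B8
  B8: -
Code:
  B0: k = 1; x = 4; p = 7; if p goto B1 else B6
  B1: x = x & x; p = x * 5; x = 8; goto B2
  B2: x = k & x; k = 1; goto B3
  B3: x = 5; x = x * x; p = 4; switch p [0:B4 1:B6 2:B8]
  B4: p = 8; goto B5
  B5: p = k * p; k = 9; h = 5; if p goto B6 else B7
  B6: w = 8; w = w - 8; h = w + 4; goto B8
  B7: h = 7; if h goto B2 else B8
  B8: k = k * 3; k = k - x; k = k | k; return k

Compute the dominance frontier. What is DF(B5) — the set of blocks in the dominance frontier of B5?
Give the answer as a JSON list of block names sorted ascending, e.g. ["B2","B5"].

idom tree: B1←B0 B2←B1 B3←B2 B4←B3 B5←B4 B6←B0 B7←B5 B8←B0
Dom∩ at merges:
  B2: preds {B1,B7}: {B0,B1} ∩ {B0,B1,B2,B3,B4,B5,B7} = {B0,B1}; idom=B1
  B6: preds {B0,B3,B5}: {B0} ∩ {B0,B1,B2,B3} ∩ {B0,B1,B2,B3,B4,B5} = {B0}; idom=B0
  B8: preds {B3,B6,B7}: {B0,B1,B2,B3} ∩ {B0,B6} ∩ {B0,B1,B2,B3,B4,B5,B7} = {B0}; idom=B0

Frontier:
  join B2 pred B1: · stop@B1
  join B2 pred B7: B7→B5→B4→B3→B2 stop@B1
  join B6 pred B0: · stop@B0
  join B6 pred B3: B3→B2→B1 stop@B0
  join B6 pred B5: B5→B4→B3→B2→B1 stop@B0
  join B8 pred B3: B3→B2→B1 stop@B0
  join B8 pred B6: B6 stop@B0
  join B8 pred B7: B7→B5→B4→B3→B2→B1 stop@B0
  DF(B0)=∅
  DF(B1)={B6,B8}
  DF(B2)={B2,B6,B8}
  DF(B3)={B2,B6,B8}
  DF(B4)={B2,B6,B8}
  DF(B5)={B2,B6,B8}
  DF(B6)={B8}
  DF(B7)={B2,B8}
  DF(B8)=∅

DF(B5) = ["B2", "B6", "B8"]

Answer: ["B2", "B6", "B8"]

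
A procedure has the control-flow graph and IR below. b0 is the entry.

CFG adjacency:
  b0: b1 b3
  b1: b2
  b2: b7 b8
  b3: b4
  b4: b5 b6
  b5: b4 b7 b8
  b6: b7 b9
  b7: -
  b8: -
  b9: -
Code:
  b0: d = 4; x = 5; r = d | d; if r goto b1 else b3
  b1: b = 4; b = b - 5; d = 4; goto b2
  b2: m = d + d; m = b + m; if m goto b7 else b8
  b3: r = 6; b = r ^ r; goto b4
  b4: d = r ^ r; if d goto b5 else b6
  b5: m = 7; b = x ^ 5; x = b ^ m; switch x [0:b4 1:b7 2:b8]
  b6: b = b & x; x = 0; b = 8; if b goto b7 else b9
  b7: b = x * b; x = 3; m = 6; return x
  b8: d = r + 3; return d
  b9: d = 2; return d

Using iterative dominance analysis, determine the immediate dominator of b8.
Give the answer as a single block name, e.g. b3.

idom tree: b1←b0 b2←b1 b3←b0 b4←b3 b5←b4 b6←b4 b7←b0 b8←b0 b9←b6
Dom at joins:
  b4: preds {b3,b5}: {b0,b3} ∩ {b0,b3,b4,b5} = {b0,b3}; idom=b3
  b7: preds {b2,b5,b6}: {b0,b1,b2} ∩ {b0,b3,b4,b5} ∩ {b0,b3,b4,b6} = {b0}; idom=b0
  b8: preds {b2,b5}: {b0,b1,b2} ∩ {b0,b3,b4,b5} = {b0}; idom=b0

idom(b8) = b0

Answer: b0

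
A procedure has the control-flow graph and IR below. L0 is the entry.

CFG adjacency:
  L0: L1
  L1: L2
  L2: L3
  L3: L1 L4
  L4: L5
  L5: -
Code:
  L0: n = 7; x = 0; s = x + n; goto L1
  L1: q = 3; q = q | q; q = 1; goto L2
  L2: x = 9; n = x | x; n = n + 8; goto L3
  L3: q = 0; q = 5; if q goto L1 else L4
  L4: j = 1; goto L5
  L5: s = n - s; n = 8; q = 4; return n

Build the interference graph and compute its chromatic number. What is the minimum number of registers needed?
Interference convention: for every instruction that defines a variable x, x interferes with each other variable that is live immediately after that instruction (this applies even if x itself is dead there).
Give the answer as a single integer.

Answer: 3

Derivation:
Block summaries:
  L0 def {n,s,x} use ∅
  L1 def {q} use ∅
  L2 def {n,x} use ∅
  L3 def {q} use ∅
  L4 def {j} use ∅
  L5 def {n,q,s} use {n,s}

Live sets:
  L0: in=∅ out={s}
  L1: in={s} out={s}
  L2: in={s} out={n,s}
  L3: in={n,s} out={n,s}
  L4: in={n,s} out={n,s}
  L5: in={n,s} out=∅

Interfere edges:
  j↔{n,s}
  n↔{j,q,s,x}
  q↔{n,s}
  s↔{j,n,q,x}
  x↔{n,s}

Colouring:
  clique {j,n,s} ⇒ need ≥ 3
  assign j→r2 n→r0 q→r2 s→r1 x→r2 — no edge inside a register ⇒ χ ≤ 3
  χ = 3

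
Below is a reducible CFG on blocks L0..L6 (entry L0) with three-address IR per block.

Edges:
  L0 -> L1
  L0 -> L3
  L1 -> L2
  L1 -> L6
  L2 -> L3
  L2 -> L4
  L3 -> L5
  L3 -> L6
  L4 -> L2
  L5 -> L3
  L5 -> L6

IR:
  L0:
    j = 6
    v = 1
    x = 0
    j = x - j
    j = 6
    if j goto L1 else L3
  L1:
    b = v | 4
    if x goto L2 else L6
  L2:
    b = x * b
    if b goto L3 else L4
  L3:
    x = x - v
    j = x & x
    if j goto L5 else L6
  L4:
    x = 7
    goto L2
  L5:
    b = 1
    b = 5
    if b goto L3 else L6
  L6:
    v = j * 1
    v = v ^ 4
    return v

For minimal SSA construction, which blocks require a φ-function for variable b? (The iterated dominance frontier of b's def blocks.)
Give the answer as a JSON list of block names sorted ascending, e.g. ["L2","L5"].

idom tree: L1←L0 L2←L1 L3←L0 L4←L2 L5←L3 L6←L0
Join-block Dom:
  L2: preds {L1,L4}: {L0,L1} ∩ {L0,L1,L2,L4} = {L0,L1}; idom=L1
  L3: preds {L0,L2,L5}: {L0} ∩ {L0,L1,L2} ∩ {L0,L3,L5} = {L0}; idom=L0
  L6: preds {L1,L3,L5}: {L0,L1} ∩ {L0,L3} ∩ {L0,L3,L5} = {L0}; idom=L0

Frontier:
  L2←L1: walk · to L1
  L2←L4: walk L4→L2 to L1
  L3←L0: walk · to L0
  L3←L2: walk L2→L1 to L0
  L3←L5: walk L5→L3 to L0
  L6←L1: walk L1 to L0
  L6←L3: walk L3 to L0
  L6←L5: walk L5→L3 to L0
  DF(L0)=∅
  DF(L1)={L3,L6}
  DF(L2)={L2,L3}
  DF(L3)={L3,L6}
  DF(L4)={L2}
  DF(L5)={L3,L6}
  DF(L6)=∅

φ for b: defs {L1,L2,L5}
  DF⁺ = {L2,L3,L6}

Answer: ["L2", "L3", "L6"]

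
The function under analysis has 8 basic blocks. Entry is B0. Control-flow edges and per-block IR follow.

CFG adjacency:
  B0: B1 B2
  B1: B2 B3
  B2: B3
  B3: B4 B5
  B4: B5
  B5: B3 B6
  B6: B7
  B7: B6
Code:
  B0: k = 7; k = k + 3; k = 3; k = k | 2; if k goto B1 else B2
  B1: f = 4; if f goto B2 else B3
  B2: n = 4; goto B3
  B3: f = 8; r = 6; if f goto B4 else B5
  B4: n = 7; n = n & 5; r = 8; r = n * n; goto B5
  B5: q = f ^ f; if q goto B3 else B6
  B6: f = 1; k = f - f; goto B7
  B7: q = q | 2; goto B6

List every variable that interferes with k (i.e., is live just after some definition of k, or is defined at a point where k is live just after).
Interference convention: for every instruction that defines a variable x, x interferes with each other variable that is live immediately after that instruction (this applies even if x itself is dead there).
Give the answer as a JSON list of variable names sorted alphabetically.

Answer: ["q"]

Derivation:
Block summaries:
  B0: {k} / ∅
  B1: {f} / ∅
  B2: {n} / ∅
  B3: {f,r} / ∅
  B4: {n,r} / ∅
  B5: {q} / {f}
  B6: {f,k} / ∅
  B7: {q} / {q}

Liveness:
  B0 li=∅ lo=∅
  B1 li=∅ lo=∅
  B2 li=∅ lo=∅
  B3 li=∅ lo={f}
  B4 li={f} lo={f}
  B5 li={f} lo={q}
  B6 li={q} lo={q}
  B7 li={q} lo={q}

Interference:
  f — {n,q,r}
  k — {q}
  n — {f,r}
  q — {f,k}
  r — {f,n}

N(k) = ["q"]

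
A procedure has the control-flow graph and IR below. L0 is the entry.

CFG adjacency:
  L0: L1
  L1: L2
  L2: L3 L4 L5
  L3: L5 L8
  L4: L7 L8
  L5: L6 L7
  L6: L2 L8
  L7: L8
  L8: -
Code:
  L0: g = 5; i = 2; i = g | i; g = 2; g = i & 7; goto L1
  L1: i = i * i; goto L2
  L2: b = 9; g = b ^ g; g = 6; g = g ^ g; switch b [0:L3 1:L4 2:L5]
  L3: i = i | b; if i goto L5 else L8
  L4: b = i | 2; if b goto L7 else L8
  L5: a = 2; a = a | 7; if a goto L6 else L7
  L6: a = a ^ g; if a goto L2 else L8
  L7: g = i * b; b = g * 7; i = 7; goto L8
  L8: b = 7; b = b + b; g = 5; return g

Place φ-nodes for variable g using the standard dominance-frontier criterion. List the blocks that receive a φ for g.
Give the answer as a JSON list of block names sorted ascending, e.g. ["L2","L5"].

Answer: ["L2", "L8"]

Derivation:
idom tree: L1←L0 L2←L1 L3←L2 L4←L2 L5←L2 L6←L5 L7←L2 L8←L2
Dom at joins:
  L2: preds {L1,L6}: {L0,L1} ∩ {L0,L1,L2,L5,L6} = {L0,L1}; idom=L1
  L5: preds {L2,L3}: {L0,L1,L2} ∩ {L0,L1,L2,L3} = {L0,L1,L2}; idom=L2
  L7: preds {L4,L5}: {L0,L1,L2,L4} ∩ {L0,L1,L2,L5} = {L0,L1,L2}; idom=L2
  L8: preds {L3,L4,L6,L7}: {L0,L1,L2,L3} ∩ {L0,L1,L2,L4} ∩ {L0,L1,L2,L5,L6} ∩ {L0,L1,L2,L7} = {L0,L1,L2}; idom=L2

DF walk-up:
  join L2 pred L1: · stop@L1
  join L2 pred L6: L6→L5→L2 stop@L1
  join L5 pred L2: · stop@L2
  join L5 pred L3: L3 stop@L2
  join L7 pred L4: L4 stop@L2
  join L7 pred L5: L5 stop@L2
  join L8 pred L3: L3 stop@L2
  join L8 pred L4: L4 stop@L2
  join L8 pred L6: L6→L5 stop@L2
  join L8 pred L7: L7 stop@L2
  L0 → ∅
  L1 → ∅
  L2 → {L2}
  L3 → {L5,L8}
  L4 → {L7,L8}
  L5 → {L2,L7,L8}
  L6 → {L2,L8}
  L7 → {L8}
  L8 → ∅

φ for g: defs {L0,L2,L7,L8}
  DF⁺ = {L2,L8}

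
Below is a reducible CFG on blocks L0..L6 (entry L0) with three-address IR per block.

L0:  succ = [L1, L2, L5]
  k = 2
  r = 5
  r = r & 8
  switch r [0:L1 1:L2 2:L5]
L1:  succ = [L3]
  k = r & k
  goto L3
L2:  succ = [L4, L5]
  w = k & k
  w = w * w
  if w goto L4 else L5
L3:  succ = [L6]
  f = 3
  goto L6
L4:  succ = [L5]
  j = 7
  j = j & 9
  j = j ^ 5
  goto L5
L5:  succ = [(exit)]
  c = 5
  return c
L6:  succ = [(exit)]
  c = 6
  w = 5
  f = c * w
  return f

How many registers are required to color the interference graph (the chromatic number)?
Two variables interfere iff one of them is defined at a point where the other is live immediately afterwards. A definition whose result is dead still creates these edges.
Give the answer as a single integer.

Answer: 2

Working:
def/use:
  L0: {k,r} / ∅
  L1: {k} / {k,r}
  L2: {w} / {k}
  L3: {f} / ∅
  L4: {j} / ∅
  L5: {c} / ∅
  L6: {c,f,w} / ∅

Live sets:
  live L0: ∅→{k,r}
  live L1: {k,r}→∅
  live L2: {k}→∅
  live L3: ∅→∅
  live L4: ∅→∅
  live L5: ∅→∅
  live L6: ∅→∅

Conflict graph:
  c: {w}
  f: ∅
  j: ∅
  k: {r}
  r: {k}
  w: {c}

Chromatic number:
  {c,w} pairwise interfere (2-clique) ⇒ χ ≥ 2
  2-colouring: R0={c,f,j,k}  R1={r,w}
  χ = 2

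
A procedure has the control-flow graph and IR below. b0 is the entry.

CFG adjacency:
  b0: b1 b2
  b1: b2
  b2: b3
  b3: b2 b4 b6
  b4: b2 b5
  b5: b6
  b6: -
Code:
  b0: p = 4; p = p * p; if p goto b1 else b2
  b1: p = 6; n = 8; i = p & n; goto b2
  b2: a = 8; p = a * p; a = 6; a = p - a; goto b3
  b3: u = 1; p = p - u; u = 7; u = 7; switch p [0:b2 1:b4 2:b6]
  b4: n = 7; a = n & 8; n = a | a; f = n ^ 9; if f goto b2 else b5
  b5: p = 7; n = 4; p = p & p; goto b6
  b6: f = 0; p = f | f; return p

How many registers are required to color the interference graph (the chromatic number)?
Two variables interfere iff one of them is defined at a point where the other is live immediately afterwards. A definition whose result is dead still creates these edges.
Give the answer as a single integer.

Per-block:
  b0 def {p} use ∅
  b1 def {i,n,p} use ∅
  b2 def {a,p} use {p}
  b3 def {p,u} use {p}
  b4 def {a,f,n} use ∅
  b5 def {n,p} use ∅
  b6 def {f,p} use ∅

Liveness:
  b0 li=∅ lo={p}
  b1 li=∅ lo={p}
  b2 li={p} lo={p}
  b3 li={p} lo={p}
  b4 li={p} lo={p}
  b5 li=∅ lo=∅
  b6 li=∅ lo=∅

Interference:
  a↔{p}
  f↔{p}
  i↔{p}
  n↔{p}
  p↔{a,f,i,n,u}
  u↔{p}

Registers:
  {a,p} pairwise interfere (2-clique) ⇒ χ ≥ 2
  assign a→r1 f→r1 i→r1 n→r1 p→r0 u→r1 — no edge inside a register ⇒ χ ≤ 2
  χ = 2

Answer: 2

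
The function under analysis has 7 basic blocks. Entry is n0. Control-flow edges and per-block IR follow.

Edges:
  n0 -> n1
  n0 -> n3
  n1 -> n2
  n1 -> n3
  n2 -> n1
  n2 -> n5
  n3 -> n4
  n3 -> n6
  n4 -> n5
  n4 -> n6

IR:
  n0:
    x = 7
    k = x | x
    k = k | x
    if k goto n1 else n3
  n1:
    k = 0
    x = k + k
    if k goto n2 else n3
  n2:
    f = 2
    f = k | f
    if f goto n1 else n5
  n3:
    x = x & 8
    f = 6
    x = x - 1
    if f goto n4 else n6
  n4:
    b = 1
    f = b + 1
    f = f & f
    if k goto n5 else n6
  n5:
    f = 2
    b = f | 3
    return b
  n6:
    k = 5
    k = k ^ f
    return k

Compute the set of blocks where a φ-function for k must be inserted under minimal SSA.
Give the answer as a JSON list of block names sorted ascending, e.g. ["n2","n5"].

Answer: ["n1", "n3", "n5"]

Working:
idom tree: n1←n0 n2←n1 n3←n0 n4←n3 n5←n0 n6←n3
Join-block Dom:
  n1: preds {n0,n2}: {n0} ∩ {n0,n1,n2} = {n0}; idom=n0
  n3: preds {n0,n1}: {n0} ∩ {n0,n1} = {n0}; idom=n0
  n5: preds {n2,n4}: {n0,n1,n2} ∩ {n0,n3,n4} = {n0}; idom=n0
  n6: preds {n3,n4}: {n0,n3} ∩ {n0,n3,n4} = {n0,n3}; idom=n3

Frontier:
  join n1 pred n0: · stop@n0
  join n1 pred n2: n2→n1 stop@n0
  join n3 pred n0: · stop@n0
  join n3 pred n1: n1 stop@n0
  join n5 pred n2: n2→n1 stop@n0
  join n5 pred n4: n4→n3 stop@n0
  join n6 pred n3: · stop@n3
  join n6 pred n4: n4 stop@n3
  DF(n0)=∅
  DF(n1)={n1,n3,n5}
  DF(n2)={n1,n5}
  DF(n3)={n5}
  DF(n4)={n5,n6}
  DF(n5)=∅
  DF(n6)=∅

φ for k: defs {n0,n1,n6}
  DF⁺ = {n1,n3,n5}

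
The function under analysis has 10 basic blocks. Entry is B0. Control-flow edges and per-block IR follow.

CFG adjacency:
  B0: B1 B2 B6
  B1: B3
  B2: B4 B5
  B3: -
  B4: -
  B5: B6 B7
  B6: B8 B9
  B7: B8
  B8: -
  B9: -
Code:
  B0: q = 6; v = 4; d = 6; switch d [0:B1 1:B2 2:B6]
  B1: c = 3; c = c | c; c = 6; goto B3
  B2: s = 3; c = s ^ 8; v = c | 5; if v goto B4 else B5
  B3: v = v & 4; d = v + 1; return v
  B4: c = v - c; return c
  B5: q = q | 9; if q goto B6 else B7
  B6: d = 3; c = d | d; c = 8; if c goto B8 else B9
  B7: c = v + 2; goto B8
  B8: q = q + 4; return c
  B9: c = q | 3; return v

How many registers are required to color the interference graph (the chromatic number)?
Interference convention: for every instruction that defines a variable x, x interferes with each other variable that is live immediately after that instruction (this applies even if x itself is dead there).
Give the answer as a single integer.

def/use:
  B0: {d,q,v} / ∅
  B1: {c} / ∅
  B2: {c,s,v} / ∅
  B3: {d,v} / {v}
  B4: {c} / {c,v}
  B5: {q} / {q}
  B6: {c,d} / ∅
  B7: {c} / {v}
  B8: {q} / {c,q}
  B9: {c} / {q,v}

Backward fixpoint:
  live B0: ∅→{q,v}
  live B1: {v}→{v}
  live B2: {q}→{c,q,v}
  live B3: {v}→∅
  live B4: {c,v}→∅
  live B5: {q,v}→{q,v}
  live B6: {q,v}→{c,q,v}
  live B7: {q,v}→{c,q}
  live B8: {c,q}→∅
  live B9: {q,v}→∅

Interfere edges:
  c: {q,v}
  d: {q,v}
  q: {c,d,s,v}
  s: {q}
  v: {c,d,q}

Chromatic number:
  lower bound: {c,q,v} mutually conflict ⇒ χ ≥ 3
  assign c→c2 d→c2 q→c0 s→c1 v→c1 — no edge inside a register ⇒ χ ≤ 3
  χ = 3

Answer: 3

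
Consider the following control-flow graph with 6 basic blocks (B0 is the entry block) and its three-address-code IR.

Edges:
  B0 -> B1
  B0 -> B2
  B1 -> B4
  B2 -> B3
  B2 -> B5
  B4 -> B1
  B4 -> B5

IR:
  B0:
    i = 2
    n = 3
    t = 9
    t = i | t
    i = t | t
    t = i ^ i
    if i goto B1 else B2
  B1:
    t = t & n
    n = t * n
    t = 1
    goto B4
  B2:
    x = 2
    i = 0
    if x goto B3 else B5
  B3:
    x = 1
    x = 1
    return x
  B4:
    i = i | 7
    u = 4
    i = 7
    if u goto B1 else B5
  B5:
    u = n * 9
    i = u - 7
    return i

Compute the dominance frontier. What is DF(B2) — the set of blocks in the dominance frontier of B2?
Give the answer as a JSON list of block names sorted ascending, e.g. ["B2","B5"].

Answer: ["B5"]

Derivation:
idom tree: B1←B0 B2←B0 B3←B2 B4←B1 B5←B0
Join-block Dom:
  B1: preds {B0,B4}: {B0} ∩ {B0,B1,B4} = {B0}; idom=B0
  B5: preds {B2,B4}: {B0,B2} ∩ {B0,B1,B4} = {B0}; idom=B0

DF walk-up:
  join B1 pred B0: · stop@B0
  join B1 pred B4: B4→B1 stop@B0
  join B5 pred B2: B2 stop@B0
  join B5 pred B4: B4→B1 stop@B0
  DF(B0)=∅
  DF(B1)={B1,B5}
  DF(B2)={B5}
  DF(B3)=∅
  DF(B4)={B1,B5}
  DF(B5)=∅

DF(B2) = ["B5"]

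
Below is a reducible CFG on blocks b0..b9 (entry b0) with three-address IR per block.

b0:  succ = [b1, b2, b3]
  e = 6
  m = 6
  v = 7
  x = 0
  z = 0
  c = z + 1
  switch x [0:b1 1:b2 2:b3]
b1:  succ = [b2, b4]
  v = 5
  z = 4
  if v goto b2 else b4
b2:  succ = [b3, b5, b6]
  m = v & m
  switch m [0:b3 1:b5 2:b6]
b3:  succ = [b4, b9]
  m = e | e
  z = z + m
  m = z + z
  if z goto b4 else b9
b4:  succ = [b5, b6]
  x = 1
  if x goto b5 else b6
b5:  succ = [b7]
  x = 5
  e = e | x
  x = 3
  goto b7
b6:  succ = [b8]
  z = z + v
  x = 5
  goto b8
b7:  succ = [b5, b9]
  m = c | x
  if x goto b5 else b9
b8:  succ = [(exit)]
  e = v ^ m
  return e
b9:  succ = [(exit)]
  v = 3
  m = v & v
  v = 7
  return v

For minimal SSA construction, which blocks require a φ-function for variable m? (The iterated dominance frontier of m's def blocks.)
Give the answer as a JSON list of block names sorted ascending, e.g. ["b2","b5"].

idom tree: b1←b0 b2←b0 b3←b0 b4←b0 b5←b0 b6←b0 b7←b5 b8←b6 b9←b0
Dom at joins:
  b2: preds {b0,b1}: {b0} ∩ {b0,b1} = {b0}; idom=b0
  b3: preds {b0,b2}: {b0} ∩ {b0,b2} = {b0}; idom=b0
  b4: preds {b1,b3}: {b0,b1} ∩ {b0,b3} = {b0}; idom=b0
  b5: preds {b2,b4,b7}: {b0,b2} ∩ {b0,b4} ∩ {b0,b5,b7} = {b0}; idom=b0
  b6: preds {b2,b4}: {b0,b2} ∩ {b0,b4} = {b0}; idom=b0
  b9: preds {b3,b7}: {b0,b3} ∩ {b0,b5,b7} = {b0}; idom=b0

DF derivation:
  join b2 pred b0: · stop@b0
  join b2 pred b1: b1 stop@b0
  join b3 pred b0: · stop@b0
  join b3 pred b2: b2 stop@b0
  join b4 pred b1: b1 stop@b0
  join b4 pred b3: b3 stop@b0
  join b5 pred b2: b2 stop@b0
  join b5 pred b4: b4 stop@b0
  join b5 pred b7: b7→b5 stop@b0
  join b6 pred b2: b2 stop@b0
  join b6 pred b4: b4 stop@b0
  join b9 pred b3: b3 stop@b0
  join b9 pred b7: b7→b5 stop@b0
  DF(b0)=∅
  DF(b1)={b2,b4}
  DF(b2)={b3,b5,b6}
  DF(b3)={b4,b9}
  DF(b4)={b5,b6}
  DF(b5)={b5,b9}
  DF(b6)=∅
  DF(b7)={b5,b9}
  DF(b8)=∅
  DF(b9)=∅

φ for m: defs {b0,b2,b3,b7,b9}
  DF⁺ = {b3,b4,b5,b6,b9}

Answer: ["b3", "b4", "b5", "b6", "b9"]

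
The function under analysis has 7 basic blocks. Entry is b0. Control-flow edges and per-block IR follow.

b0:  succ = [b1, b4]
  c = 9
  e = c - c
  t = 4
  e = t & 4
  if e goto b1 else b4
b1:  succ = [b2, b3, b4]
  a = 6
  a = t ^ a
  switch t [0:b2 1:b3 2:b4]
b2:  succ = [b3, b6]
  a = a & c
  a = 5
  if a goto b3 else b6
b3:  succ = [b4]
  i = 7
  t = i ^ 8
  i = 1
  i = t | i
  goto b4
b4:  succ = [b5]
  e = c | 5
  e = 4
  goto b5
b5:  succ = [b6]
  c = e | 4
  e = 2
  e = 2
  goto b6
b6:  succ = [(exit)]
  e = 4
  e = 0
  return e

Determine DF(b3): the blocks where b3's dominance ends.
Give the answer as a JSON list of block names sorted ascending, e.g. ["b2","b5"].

Answer: ["b4"]

Analysis:
idom tree: b1←b0 b2←b1 b3←b1 b4←b0 b5←b4 b6←b0
Dom∩ at merges:
  b3: preds {b1,b2}: {b0,b1} ∩ {b0,b1,b2} = {b0,b1}; idom=b1
  b4: preds {b0,b1,b3}: {b0} ∩ {b0,b1} ∩ {b0,b1,b3} = {b0}; idom=b0
  b6: preds {b2,b5}: {b0,b1,b2} ∩ {b0,b4,b5} = {b0}; idom=b0

Frontier:
  b3←b1: walk · to b1
  b3←b2: walk b2 to b1
  b4←b0: walk · to b0
  b4←b1: walk b1 to b0
  b4←b3: walk b3→b1 to b0
  b6←b2: walk b2→b1 to b0
  b6←b5: walk b5→b4 to b0
  b0: DF=∅
  b1: DF={b4,b6}
  b2: DF={b3,b6}
  b3: DF={b4}
  b4: DF={b6}
  b5: DF={b6}
  b6: DF=∅

DF(b3) = ["b4"]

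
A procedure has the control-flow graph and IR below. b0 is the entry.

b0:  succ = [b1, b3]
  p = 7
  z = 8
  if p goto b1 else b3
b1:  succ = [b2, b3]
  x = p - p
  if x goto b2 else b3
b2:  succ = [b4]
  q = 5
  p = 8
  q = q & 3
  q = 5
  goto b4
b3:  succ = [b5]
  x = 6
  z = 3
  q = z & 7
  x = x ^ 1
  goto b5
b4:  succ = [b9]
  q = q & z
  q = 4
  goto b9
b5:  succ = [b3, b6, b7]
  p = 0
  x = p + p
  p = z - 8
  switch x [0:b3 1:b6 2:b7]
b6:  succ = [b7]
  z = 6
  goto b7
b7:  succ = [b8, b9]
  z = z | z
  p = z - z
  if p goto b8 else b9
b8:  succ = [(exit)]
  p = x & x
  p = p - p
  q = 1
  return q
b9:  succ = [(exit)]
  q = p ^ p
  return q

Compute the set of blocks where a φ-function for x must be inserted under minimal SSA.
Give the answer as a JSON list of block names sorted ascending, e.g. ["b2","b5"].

Answer: ["b3", "b9"]

Analysis:
idom tree: b1←b0 b2←b1 b3←b0 b4←b2 b5←b3 b6←b5 b7←b5 b8←b7 b9←b0
Dom∩ at merges:
  b3: preds {b0,b1,b5}: {b0} ∩ {b0,b1} ∩ {b0,b3,b5} = {b0}; idom=b0
  b7: preds {b5,b6}: {b0,b3,b5} ∩ {b0,b3,b5,b6} = {b0,b3,b5}; idom=b5
  b9: preds {b4,b7}: {b0,b1,b2,b4} ∩ {b0,b3,b5,b7} = {b0}; idom=b0

DF walk-up:
  b3←b0: walk · to b0
  b3←b1: walk b1 to b0
  b3←b5: walk b5→b3 to b0
  b7←b5: walk · to b5
  b7←b6: walk b6 to b5
  b9←b4: walk b4→b2→b1 to b0
  b9←b7: walk b7→b5→b3 to b0
  b0: DF=∅
  b1: DF={b3,b9}
  b2: DF={b9}
  b3: DF={b3,b9}
  b4: DF={b9}
  b5: DF={b3,b9}
  b6: DF={b7}
  b7: DF={b9}
  b8: DF=∅
  b9: DF=∅

φ for x: defs {b1,b3,b5}
  DF⁺ = {b3,b9}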